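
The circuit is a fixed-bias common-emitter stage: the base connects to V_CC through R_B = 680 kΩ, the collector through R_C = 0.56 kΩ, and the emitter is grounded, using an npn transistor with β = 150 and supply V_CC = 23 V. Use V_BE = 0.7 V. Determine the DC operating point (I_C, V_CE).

Base loop: V_CC = I_B·R_B + V_BE, so I_B = (23 − 0.7)/680 kΩ = 0.0328 mA.
In the active region I_C = β·I_B = 150 × 0.0328 = 4.92 mA.
Collector loop: V_CE = V_CC − I_C·R_C = 23 − 4.92×0.56 = 20.2 V.
Since V_CE = 20.2 V > V_CE(sat) ≈ 0.2 V, the transistor is in the active region as assumed.

I_C ≈ 4.9 mA, V_CE ≈ 20 V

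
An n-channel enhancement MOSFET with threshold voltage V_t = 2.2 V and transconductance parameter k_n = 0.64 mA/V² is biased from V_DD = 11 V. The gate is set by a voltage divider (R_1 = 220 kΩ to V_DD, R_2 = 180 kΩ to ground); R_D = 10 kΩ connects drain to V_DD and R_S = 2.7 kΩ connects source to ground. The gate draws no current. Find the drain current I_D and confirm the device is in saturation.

I_D ≈ 0.54 mA

V_G = V_DD·R_2/(R_1+R_2) = 11×180/400 = 4.95 V.
Assume saturation: I_D = (k_n/2)(V_GS − V_t)² with V_GS = V_G − I_D·R_S = 4.95 − 2.7·I_D.
Substituting gives 2.33·I_D² − 5.75·I_D + 2.42 = 0, with roots I_D = 0.538 or 1.93 mA.
The root I_D = 1.93 mA gives V_GS = -0.254 V ≤ V_t, so take I_D = 0.538 mA.
Then V_GS = 3.5 V and V_DS = V_DD − I_D(R_D+R_S) = 11 − 0.538×12.7 = 4.16 V.
Saturation requires V_DS ≥ V_GS − V_t = 1.3 V; 4.16 ≥ 1.3 ✓.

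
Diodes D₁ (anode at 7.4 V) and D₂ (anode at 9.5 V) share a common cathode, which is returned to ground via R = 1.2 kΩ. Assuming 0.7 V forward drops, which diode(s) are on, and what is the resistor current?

Only D₂ conducts; I_R ≈ 7.3 mA

Assume both conduct. Then node N would need to be at both 7.4−0.7 = 6.7 V and 9.5−0.7 = 8.8 V, which is impossible.
Assume only D₂ conducts: V_N = 9.5 − 0.7 = 8.8 V, so I_R = 8.8/1.2 = 7.33 mA.
Check D₁: its anode-to-cathode voltage is 7.4 − 8.8 = -1.4 V < 0.7 V, so it is off. The assumption is consistent.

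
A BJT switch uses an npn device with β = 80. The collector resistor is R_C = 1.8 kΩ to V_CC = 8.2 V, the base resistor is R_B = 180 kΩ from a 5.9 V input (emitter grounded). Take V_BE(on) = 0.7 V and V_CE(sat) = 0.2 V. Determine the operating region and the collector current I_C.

Assume active. Base-emitter loop: I_B = (V_BB − V_BE)/R_B = (5.9 − 0.7)/180 = 0.0289 mA.
I_C = β·I_B = 80×0.0289 = 2.31 mA.
V_CE = V_CC − I_C·R_C = 8.2 − 2.31×1.8 = 4.04 V > V_CE(sat), so the active-region assumption holds.

active; I_C ≈ 2.3 mA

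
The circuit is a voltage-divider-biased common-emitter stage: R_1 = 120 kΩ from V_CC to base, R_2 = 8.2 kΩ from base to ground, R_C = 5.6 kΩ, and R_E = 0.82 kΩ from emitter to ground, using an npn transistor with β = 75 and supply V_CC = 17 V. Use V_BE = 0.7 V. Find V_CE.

Thevenize the base divider: V_Th = V_CC·R_2/(R_1+R_2) = 17×8.2/128 = 1.09 V, R_Th = R_1‖R_2 = 7.68 kΩ.
Base-emitter loop: V_Th = I_B·R_Th + V_BE + (β+1)I_B·R_E, so I_B = (1.09 − 0.7) / (7.68 + 76×0.82) = 0.00553 mA.
I_C = β·I_B = 75×0.00553 = 0.415 mA, and I_E = (β+1)I_B = 0.421 mA.
V_CE = V_CC − I_C·R_C − I_E·R_E = 17 − 0.415×5.6 − 0.421×0.82 = 14.3 V.
V_CE = 14.3 V > 0.2 V confirms active-region operation.

V_CE ≈ 14 V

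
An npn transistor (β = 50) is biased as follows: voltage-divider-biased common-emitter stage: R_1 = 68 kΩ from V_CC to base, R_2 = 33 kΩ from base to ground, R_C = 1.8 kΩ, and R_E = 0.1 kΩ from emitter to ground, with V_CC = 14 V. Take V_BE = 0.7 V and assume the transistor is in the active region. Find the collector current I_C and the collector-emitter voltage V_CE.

I_C ≈ 7.1 mA, V_CE ≈ 0.51 V

Thevenize the base divider: V_Th = V_CC·R_2/(R_1+R_2) = 14×33/101 = 4.57 V, R_Th = R_1‖R_2 = 22.2 kΩ.
Base-emitter loop: V_Th = I_B·R_Th + V_BE + (β+1)I_B·R_E, so I_B = (4.57 − 0.7) / (22.2 + 51×0.1) = 0.142 mA.
I_C = β·I_B = 50×0.142 = 7.09 mA, and I_E = (β+1)I_B = 7.23 mA.
V_CE = V_CC − I_C·R_C − I_E·R_E = 14 − 7.09×1.8 − 7.23×0.1 = 0.513 V.
V_CE = 0.513 V > 0.2 V confirms active-region operation.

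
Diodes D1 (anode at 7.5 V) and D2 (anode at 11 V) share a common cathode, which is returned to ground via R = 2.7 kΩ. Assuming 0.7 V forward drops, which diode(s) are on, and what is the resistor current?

Assume both conduct. Then node N would need to be at both 7.5−0.7 = 6.8 V and 11−0.7 = 10.3 V, which is impossible.
Assume only D2 conducts: V_N = 11 − 0.7 = 10.3 V, so I_R = 10.3/2.7 = 3.81 mA.
Check D1: its anode-to-cathode voltage is 7.5 − 10.3 = -2.8 V < 0.7 V, so it is off. The assumption is consistent.

Only D2 conducts; I_R ≈ 3.8 mA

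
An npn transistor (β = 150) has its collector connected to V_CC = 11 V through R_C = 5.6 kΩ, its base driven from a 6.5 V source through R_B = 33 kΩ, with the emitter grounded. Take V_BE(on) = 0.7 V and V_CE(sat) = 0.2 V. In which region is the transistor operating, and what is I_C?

saturation; I_C ≈ 1.9 mA

Assume active: I_B = (6.5 − 0.7)/33 = 0.176 mA, giving I_C = β·I_B = 26.4 mA.
But then V_CE = 11 − 26.4×5.6 = -137 V < V_CE(sat) = 0.2 V — impossible in the active region.
So the transistor is saturated. With V_CE = 0.2 V, I_C = (V_CC − 0.2)/R_C = 10.8/5.6 = 1.93 mA.
Check: β·I_B = 26.4 mA > I_C = 1.93 mA, confirming saturation.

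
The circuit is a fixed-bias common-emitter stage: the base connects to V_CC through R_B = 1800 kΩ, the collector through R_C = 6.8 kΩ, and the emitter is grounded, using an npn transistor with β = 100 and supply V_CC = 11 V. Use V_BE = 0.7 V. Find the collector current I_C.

Base loop: V_CC = I_B·R_B + V_BE, so I_B = (11 − 0.7)/1800 kΩ = 0.00572 mA.
In the active region I_C = β·I_B = 100 × 0.00572 = 0.572 mA.
Collector loop: V_CE = V_CC − I_C·R_C = 11 − 0.572×6.8 = 7.11 V.
Since V_CE = 7.11 V > V_CE(sat) ≈ 0.2 V, the transistor is in the active region as assumed.

I_C ≈ 0.57 mA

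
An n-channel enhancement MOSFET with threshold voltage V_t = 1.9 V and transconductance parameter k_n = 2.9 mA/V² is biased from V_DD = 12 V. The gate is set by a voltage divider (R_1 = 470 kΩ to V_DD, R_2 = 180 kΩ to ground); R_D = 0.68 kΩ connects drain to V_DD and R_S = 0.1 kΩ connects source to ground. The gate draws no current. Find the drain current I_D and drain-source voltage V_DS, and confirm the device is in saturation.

I_D ≈ 2.1 mA, V_DS ≈ 10 V

V_G = V_DD·R_2/(R_1+R_2) = 12×180/650 = 3.32 V.
Assume saturation: I_D = (k_n/2)(V_GS − V_t)² with V_GS = V_G − I_D·R_S = 3.32 − 0.1·I_D.
Substituting gives 0.0145·I_D² − 1.41·I_D + 2.94 = 0, with roots I_D = 2.12 or 95.3 mA.
The root I_D = 95.3 mA gives V_GS = -6.21 V ≤ V_t, so take I_D = 2.12 mA.
Then V_GS = 3.11 V and V_DS = V_DD − I_D(R_D+R_S) = 12 − 2.12×0.78 = 10.3 V.
Saturation requires V_DS ≥ V_GS − V_t = 1.21 V; 10.3 ≥ 1.21 ✓.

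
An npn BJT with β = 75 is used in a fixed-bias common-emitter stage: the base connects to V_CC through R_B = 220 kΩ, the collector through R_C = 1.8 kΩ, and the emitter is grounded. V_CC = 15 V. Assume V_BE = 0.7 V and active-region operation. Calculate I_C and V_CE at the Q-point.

Base loop: V_CC = I_B·R_B + V_BE, so I_B = (15 − 0.7)/220 kΩ = 0.065 mA.
In the active region I_C = β·I_B = 75 × 0.065 = 4.88 mA.
Collector loop: V_CE = V_CC − I_C·R_C = 15 − 4.88×1.8 = 6.22 V.
Since V_CE = 6.22 V > V_CE(sat) ≈ 0.2 V, the transistor is in the active region as assumed.

I_C ≈ 4.9 mA, V_CE ≈ 6.2 V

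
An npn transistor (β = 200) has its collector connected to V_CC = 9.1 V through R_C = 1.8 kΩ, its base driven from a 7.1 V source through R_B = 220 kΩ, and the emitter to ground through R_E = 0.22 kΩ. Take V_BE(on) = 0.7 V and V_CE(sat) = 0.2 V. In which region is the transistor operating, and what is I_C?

Assume active: I_B = (7.1 − 0.7)/(220 + 201×0.22) = 0.0242 mA, I_C = β·I_B = 4.84 mA.
Then V_CE = 9.1 − 4.84×1.8 − 4.87×0.22 = -0.691 V < 0.2 V — the active assumption fails.
Re-solve with V_CE = 0.2 V. KCL at the emitter: V_E/R_E = (V_BB−0.7−V_E)/R_B + (V_CC−0.2−V_E)/R_C, giving V_E = 0.974 V.
I_C = (V_CC − 0.2 − V_E)/R_C = (8.9 − 0.974)/1.8 = 4.4 mA.
Check: I_B = (6.4 − 0.974)/220 = 0.0247 mA, and β·I_B = 4.93 mA > I_C, confirming saturation.

saturation; I_C ≈ 4.4 mA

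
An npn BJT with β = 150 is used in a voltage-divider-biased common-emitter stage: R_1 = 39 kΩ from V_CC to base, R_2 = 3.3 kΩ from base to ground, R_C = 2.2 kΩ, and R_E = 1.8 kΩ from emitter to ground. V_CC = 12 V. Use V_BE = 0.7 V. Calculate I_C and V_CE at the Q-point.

I_C ≈ 0.13 mA, V_CE ≈ 11 V

Thevenize the base divider: V_Th = V_CC·R_2/(R_1+R_2) = 12×3.3/42.3 = 0.936 V, R_Th = R_1‖R_2 = 3.04 kΩ.
Base-emitter loop: V_Th = I_B·R_Th + V_BE + (β+1)I_B·R_E, so I_B = (0.936 − 0.7) / (3.04 + 151×1.8) = 0.000859 mA.
I_C = β·I_B = 150×0.000859 = 0.129 mA, and I_E = (β+1)I_B = 0.13 mA.
V_CE = V_CC − I_C·R_C − I_E·R_E = 12 − 0.129×2.2 − 0.13×1.8 = 11.5 V.
V_CE = 11.5 V > 0.2 V confirms active-region operation.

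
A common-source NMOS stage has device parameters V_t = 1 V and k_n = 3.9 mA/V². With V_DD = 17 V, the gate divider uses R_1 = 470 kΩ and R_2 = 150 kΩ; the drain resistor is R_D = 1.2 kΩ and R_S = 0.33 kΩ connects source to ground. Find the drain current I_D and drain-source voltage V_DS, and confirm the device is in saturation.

V_G = V_DD·R_2/(R_1+R_2) = 17×150/620 = 4.11 V.
Assume saturation: I_D = (k_n/2)(V_GS − V_t)² with V_GS = V_G − I_D·R_S = 4.11 − 0.33·I_D.
Substituting gives 0.212·I_D² − 5.01·I_D + 18.9 = 0, with roots I_D = 4.72 or 18.9 mA.
The root I_D = 18.9 mA gives V_GS = -2.11 V ≤ V_t, so take I_D = 4.72 mA.
Then V_GS = 2.56 V and V_DS = V_DD − I_D(R_D+R_S) = 17 − 4.72×1.53 = 9.78 V.
Saturation requires V_DS ≥ V_GS − V_t = 1.56 V; 9.78 ≥ 1.56 ✓.

I_D ≈ 4.7 mA, V_DS ≈ 9.8 V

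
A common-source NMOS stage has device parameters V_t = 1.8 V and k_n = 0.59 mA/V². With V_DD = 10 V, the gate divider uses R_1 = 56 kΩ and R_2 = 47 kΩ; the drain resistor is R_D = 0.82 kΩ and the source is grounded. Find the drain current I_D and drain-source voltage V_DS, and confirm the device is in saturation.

I_D ≈ 2.3 mA, V_DS ≈ 8.2 V

V_G = V_DD·R_2/(R_1+R_2) = 10×47/103 = 4.56 V. With the source grounded, V_GS = V_G = 4.56 V.
Assume saturation: I_D = (k_n/2)(V_GS − V_t)² = (0.59/2)×(4.56 − 1.8)² = 0.295×2.76² = 2.25 mA.
V_DS = V_DD − I_D·R_D = 10 − 2.25×0.82 = 8.15 V.
Saturation requires V_DS ≥ V_GS − V_t = 2.76 V; 8.15 ≥ 2.76 ✓.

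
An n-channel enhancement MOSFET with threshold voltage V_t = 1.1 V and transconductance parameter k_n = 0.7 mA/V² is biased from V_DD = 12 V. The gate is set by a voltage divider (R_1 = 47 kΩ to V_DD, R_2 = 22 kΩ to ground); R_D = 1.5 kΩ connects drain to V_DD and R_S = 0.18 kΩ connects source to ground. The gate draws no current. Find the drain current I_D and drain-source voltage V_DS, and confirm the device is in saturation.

I_D ≈ 2 mA, V_DS ≈ 8.7 V

V_G = V_DD·R_2/(R_1+R_2) = 12×22/69 = 3.83 V.
Assume saturation: I_D = (k_n/2)(V_GS − V_t)² with V_GS = V_G − I_D·R_S = 3.83 − 0.18·I_D.
Substituting gives 0.0113·I_D² − 1.34·I_D + 2.6 = 0, with roots I_D = 1.97 or 117 mA.
The root I_D = 117 mA gives V_GS = -17.1 V ≤ V_t, so take I_D = 1.97 mA.
Then V_GS = 3.47 V and V_DS = V_DD − I_D(R_D+R_S) = 12 − 1.97×1.68 = 8.69 V.
Saturation requires V_DS ≥ V_GS − V_t = 2.37 V; 8.69 ≥ 2.37 ✓.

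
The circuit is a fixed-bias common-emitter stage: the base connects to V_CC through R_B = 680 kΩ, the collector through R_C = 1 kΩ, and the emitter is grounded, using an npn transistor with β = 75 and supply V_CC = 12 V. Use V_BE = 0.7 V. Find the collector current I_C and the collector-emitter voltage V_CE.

I_C ≈ 1.2 mA, V_CE ≈ 11 V

Base loop: V_CC = I_B·R_B + V_BE, so I_B = (12 − 0.7)/680 kΩ = 0.0166 mA.
In the active region I_C = β·I_B = 75 × 0.0166 = 1.25 mA.
Collector loop: V_CE = V_CC − I_C·R_C = 12 − 1.25×1 = 10.8 V.
Since V_CE = 10.8 V > V_CE(sat) ≈ 0.2 V, the transistor is in the active region as assumed.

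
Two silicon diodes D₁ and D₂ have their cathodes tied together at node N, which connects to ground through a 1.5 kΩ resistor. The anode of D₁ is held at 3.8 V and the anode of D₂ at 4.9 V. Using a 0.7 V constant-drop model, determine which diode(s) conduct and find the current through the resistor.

Assume both conduct. Then node N would need to be at both 3.8−0.7 = 3.1 V and 4.9−0.7 = 4.2 V, which is impossible.
Assume only D₂ conducts: V_N = 4.9 − 0.7 = 4.2 V, so I_R = 4.2/1.5 = 2.8 mA.
Check D₁: its anode-to-cathode voltage is 3.8 − 4.2 = -0.4 V < 0.7 V, so it is off. The assumption is consistent.

Only D₂ conducts; I_R ≈ 2.8 mA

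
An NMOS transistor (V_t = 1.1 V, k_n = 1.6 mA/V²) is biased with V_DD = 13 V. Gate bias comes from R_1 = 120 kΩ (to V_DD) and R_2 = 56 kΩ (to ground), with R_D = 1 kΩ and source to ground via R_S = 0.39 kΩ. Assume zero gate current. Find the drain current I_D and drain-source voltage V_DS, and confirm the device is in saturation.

V_G = V_DD·R_2/(R_1+R_2) = 13×56/176 = 4.14 V.
Assume saturation: I_D = (k_n/2)(V_GS − V_t)² with V_GS = V_G − I_D·R_S = 4.14 − 0.39·I_D.
Substituting gives 0.122·I_D² − 2.89·I_D + 7.38 = 0, with roots I_D = 2.9 or 20.9 mA.
The root I_D = 20.9 mA gives V_GS = -4.01 V ≤ V_t, so take I_D = 2.9 mA.
Then V_GS = 3 V and V_DS = V_DD − I_D(R_D+R_S) = 13 − 2.9×1.39 = 8.97 V.
Saturation requires V_DS ≥ V_GS − V_t = 1.9 V; 8.97 ≥ 1.9 ✓.

I_D ≈ 2.9 mA, V_DS ≈ 9 V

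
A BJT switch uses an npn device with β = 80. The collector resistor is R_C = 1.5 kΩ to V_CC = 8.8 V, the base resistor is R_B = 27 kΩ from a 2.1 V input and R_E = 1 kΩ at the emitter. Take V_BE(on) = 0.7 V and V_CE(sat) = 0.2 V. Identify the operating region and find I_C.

active; I_C ≈ 1 mA

Assume active. Base-emitter loop: I_B = (V_BB − V_BE)/(R_B + (β+1)R_E) = (2.1 − 0.7)/(27 + 81×1) = 0.013 mA.
I_C = β·I_B = 80×0.013 = 1.04 mA.
V_CE = V_CC − I_C·R_C − I_E·R_E = 8.8 − 1.04×1.5 − 1.05×1 = 6.19 V > V_CE(sat), so the active-region assumption holds.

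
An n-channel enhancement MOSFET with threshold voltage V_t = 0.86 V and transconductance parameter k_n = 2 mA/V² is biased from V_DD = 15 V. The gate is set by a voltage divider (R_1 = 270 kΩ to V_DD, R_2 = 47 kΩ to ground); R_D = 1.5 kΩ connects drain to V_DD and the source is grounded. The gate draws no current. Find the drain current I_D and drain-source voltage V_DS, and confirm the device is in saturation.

V_G = V_DD·R_2/(R_1+R_2) = 15×47/317 = 2.22 V. With the source grounded, V_GS = V_G = 2.22 V.
Assume saturation: I_D = (k_n/2)(V_GS − V_t)² = (2/2)×(2.22 − 0.86)² = 1×1.36² = 1.86 mA.
V_DS = V_DD − I_D·R_D = 15 − 1.86×1.5 = 12.2 V.
Saturation requires V_DS ≥ V_GS − V_t = 1.36 V; 12.2 ≥ 1.36 ✓.

I_D ≈ 1.9 mA, V_DS ≈ 12 V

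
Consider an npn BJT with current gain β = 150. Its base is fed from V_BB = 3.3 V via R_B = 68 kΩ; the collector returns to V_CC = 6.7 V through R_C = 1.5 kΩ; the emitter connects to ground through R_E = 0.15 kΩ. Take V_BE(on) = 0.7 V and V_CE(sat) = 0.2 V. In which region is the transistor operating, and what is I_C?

Assume active: I_B = (3.3 − 0.7)/(68 + 151×0.15) = 0.0287 mA, I_C = β·I_B = 4.3 mA.
Then V_CE = 6.7 − 4.3×1.5 − 4.33×0.15 = -0.403 V < 0.2 V — the active assumption fails.
Re-solve with V_CE = 0.2 V. KCL at the emitter: V_E/R_E = (V_BB−0.7−V_E)/R_B + (V_CC−0.2−V_E)/R_C, giving V_E = 0.595 V.
I_C = (V_CC − 0.2 − V_E)/R_C = (6.5 − 0.595)/1.5 = 3.94 mA.
Check: I_B = (2.6 − 0.595)/68 = 0.0295 mA, and β·I_B = 4.42 mA > I_C, confirming saturation.

saturation; I_C ≈ 3.9 mA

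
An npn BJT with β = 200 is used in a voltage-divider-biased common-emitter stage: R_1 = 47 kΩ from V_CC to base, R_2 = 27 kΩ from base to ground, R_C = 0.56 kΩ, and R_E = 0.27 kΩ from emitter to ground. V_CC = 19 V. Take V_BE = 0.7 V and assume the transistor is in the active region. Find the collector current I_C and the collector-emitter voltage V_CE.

Thevenize the base divider: V_Th = V_CC·R_2/(R_1+R_2) = 19×27/74 = 6.93 V, R_Th = R_1‖R_2 = 17.1 kΩ.
Base-emitter loop: V_Th = I_B·R_Th + V_BE + (β+1)I_B·R_E, so I_B = (6.93 − 0.7) / (17.1 + 201×0.27) = 0.0873 mA.
I_C = β·I_B = 200×0.0873 = 17.5 mA, and I_E = (β+1)I_B = 17.5 mA.
V_CE = V_CC − I_C·R_C − I_E·R_E = 19 − 17.5×0.56 − 17.5×0.27 = 4.49 V.
V_CE = 4.49 V > 0.2 V confirms active-region operation.

I_C ≈ 17 mA, V_CE ≈ 4.5 V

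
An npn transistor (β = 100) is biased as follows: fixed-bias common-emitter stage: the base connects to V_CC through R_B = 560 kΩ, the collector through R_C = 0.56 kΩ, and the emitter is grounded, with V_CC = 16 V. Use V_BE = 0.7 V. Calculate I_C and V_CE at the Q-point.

Base loop: V_CC = I_B·R_B + V_BE, so I_B = (16 − 0.7)/560 kΩ = 0.0273 mA.
In the active region I_C = β·I_B = 100 × 0.0273 = 2.73 mA.
Collector loop: V_CE = V_CC − I_C·R_C = 16 − 2.73×0.56 = 14.5 V.
Since V_CE = 14.5 V > V_CE(sat) ≈ 0.2 V, the transistor is in the active region as assumed.

I_C ≈ 2.7 mA, V_CE ≈ 14 V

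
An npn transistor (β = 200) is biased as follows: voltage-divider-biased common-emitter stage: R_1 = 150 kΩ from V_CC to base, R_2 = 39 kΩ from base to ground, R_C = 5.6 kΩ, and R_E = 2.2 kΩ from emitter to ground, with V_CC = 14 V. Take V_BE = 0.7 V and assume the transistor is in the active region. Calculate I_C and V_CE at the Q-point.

Thevenize the base divider: V_Th = V_CC·R_2/(R_1+R_2) = 14×39/189 = 2.89 V, R_Th = R_1‖R_2 = 31 kΩ.
Base-emitter loop: V_Th = I_B·R_Th + V_BE + (β+1)I_B·R_E, so I_B = (2.89 − 0.7) / (31 + 201×2.2) = 0.00463 mA.
I_C = β·I_B = 200×0.00463 = 0.925 mA, and I_E = (β+1)I_B = 0.93 mA.
V_CE = V_CC − I_C·R_C − I_E·R_E = 14 − 0.925×5.6 − 0.93×2.2 = 6.77 V.
V_CE = 6.77 V > 0.2 V confirms active-region operation.

I_C ≈ 0.93 mA, V_CE ≈ 6.8 V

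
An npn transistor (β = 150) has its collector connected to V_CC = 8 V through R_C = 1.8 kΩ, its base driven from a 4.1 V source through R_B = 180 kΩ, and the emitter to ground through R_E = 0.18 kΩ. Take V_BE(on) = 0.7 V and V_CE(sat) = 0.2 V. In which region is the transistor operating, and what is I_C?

active; I_C ≈ 2.5 mA

Assume active. Base-emitter loop: I_B = (V_BB − V_BE)/(R_B + (β+1)R_E) = (4.1 − 0.7)/(180 + 151×0.18) = 0.0164 mA.
I_C = β·I_B = 150×0.0164 = 2.46 mA.
V_CE = V_CC − I_C·R_C − I_E·R_E = 8 − 2.46×1.8 − 2.48×0.18 = 3.12 V > V_CE(sat), so the active-region assumption holds.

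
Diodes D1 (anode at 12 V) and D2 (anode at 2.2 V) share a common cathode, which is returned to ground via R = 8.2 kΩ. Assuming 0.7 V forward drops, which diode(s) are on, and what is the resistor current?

Assume both conduct. Then node N would need to be at both 12−0.7 = 11.3 V and 2.2−0.7 = 1.5 V, which is impossible.
Assume only D1 conducts: V_N = 12 − 0.7 = 11.3 V, so I_R = 11.3/8.2 = 1.38 mA.
Check D2: its anode-to-cathode voltage is 2.2 − 11.3 = -9.1 V < 0.7 V, so it is off. The assumption is consistent.

Only D1 conducts; I_R ≈ 1.4 mA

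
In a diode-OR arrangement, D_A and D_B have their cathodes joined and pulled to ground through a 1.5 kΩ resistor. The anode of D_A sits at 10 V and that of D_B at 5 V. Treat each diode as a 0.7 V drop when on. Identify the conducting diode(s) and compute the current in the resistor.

Only D_A conducts; I_R ≈ 6.2 mA

Assume both conduct. Then node N would need to be at both 10−0.7 = 9.3 V and 5−0.7 = 4.3 V, which is impossible.
Assume only D_A conducts: V_N = 10 − 0.7 = 9.3 V, so I_R = 9.3/1.5 = 6.2 mA.
Check D_B: its anode-to-cathode voltage is 5 − 9.3 = -4.3 V < 0.7 V, so it is off. The assumption is consistent.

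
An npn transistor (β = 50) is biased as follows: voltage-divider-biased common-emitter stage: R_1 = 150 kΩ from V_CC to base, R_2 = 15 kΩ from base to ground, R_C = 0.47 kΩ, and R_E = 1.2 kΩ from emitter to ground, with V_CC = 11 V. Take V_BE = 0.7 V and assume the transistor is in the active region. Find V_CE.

V_CE ≈ 11 V

Thevenize the base divider: V_Th = V_CC·R_2/(R_1+R_2) = 11×15/165 = 1 V, R_Th = R_1‖R_2 = 13.6 kΩ.
Base-emitter loop: V_Th = I_B·R_Th + V_BE + (β+1)I_B·R_E, so I_B = (1 − 0.7) / (13.6 + 51×1.2) = 0.00401 mA.
I_C = β·I_B = 50×0.00401 = 0.2 mA, and I_E = (β+1)I_B = 0.204 mA.
V_CE = V_CC − I_C·R_C − I_E·R_E = 11 − 0.2×0.47 − 0.204×1.2 = 10.7 V.
V_CE = 10.7 V > 0.2 V confirms active-region operation.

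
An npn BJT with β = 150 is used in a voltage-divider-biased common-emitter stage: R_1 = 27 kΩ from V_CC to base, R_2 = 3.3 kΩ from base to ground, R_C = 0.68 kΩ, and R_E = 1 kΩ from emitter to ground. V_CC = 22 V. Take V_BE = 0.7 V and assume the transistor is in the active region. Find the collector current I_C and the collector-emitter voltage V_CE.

Thevenize the base divider: V_Th = V_CC·R_2/(R_1+R_2) = 22×3.3/30.3 = 2.4 V, R_Th = R_1‖R_2 = 2.94 kΩ.
Base-emitter loop: V_Th = I_B·R_Th + V_BE + (β+1)I_B·R_E, so I_B = (2.4 − 0.7) / (2.94 + 151×1) = 0.011 mA.
I_C = β·I_B = 150×0.011 = 1.65 mA, and I_E = (β+1)I_B = 1.66 mA.
V_CE = V_CC − I_C·R_C − I_E·R_E = 22 − 1.65×0.68 − 1.66×1 = 19.2 V.
V_CE = 19.2 V > 0.2 V confirms active-region operation.

I_C ≈ 1.7 mA, V_CE ≈ 19 V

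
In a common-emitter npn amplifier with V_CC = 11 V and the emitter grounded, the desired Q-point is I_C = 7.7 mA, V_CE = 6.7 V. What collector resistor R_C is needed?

Collector loop: V_CC = I_C·R_C + V_CE.
R_C = (V_CC − V_CE)/I_C = (11 − 6.7)/7.7 = 0.558 kΩ.

R_C ≈ 0.56 kΩ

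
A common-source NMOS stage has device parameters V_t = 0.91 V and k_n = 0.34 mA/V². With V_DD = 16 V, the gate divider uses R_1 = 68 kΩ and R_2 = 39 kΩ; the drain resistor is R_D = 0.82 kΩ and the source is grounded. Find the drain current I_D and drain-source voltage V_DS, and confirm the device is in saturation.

I_D ≈ 4.1 mA, V_DS ≈ 13 V

V_G = V_DD·R_2/(R_1+R_2) = 16×39/107 = 5.83 V. With the source grounded, V_GS = V_G = 5.83 V.
Assume saturation: I_D = (k_n/2)(V_GS − V_t)² = (0.34/2)×(5.83 − 0.91)² = 0.17×4.92² = 4.12 mA.
V_DS = V_DD − I_D·R_D = 16 − 4.12×0.82 = 12.6 V.
Saturation requires V_DS ≥ V_GS − V_t = 4.92 V; 12.6 ≥ 4.92 ✓.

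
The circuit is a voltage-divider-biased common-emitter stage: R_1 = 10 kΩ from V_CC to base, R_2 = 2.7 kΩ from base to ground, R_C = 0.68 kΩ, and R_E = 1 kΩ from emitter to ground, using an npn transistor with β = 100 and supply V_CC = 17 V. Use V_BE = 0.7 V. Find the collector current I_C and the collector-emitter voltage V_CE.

I_C ≈ 2.8 mA, V_CE ≈ 12 V

Thevenize the base divider: V_Th = V_CC·R_2/(R_1+R_2) = 17×2.7/12.7 = 3.61 V, R_Th = R_1‖R_2 = 2.13 kΩ.
Base-emitter loop: V_Th = I_B·R_Th + V_BE + (β+1)I_B·R_E, so I_B = (3.61 − 0.7) / (2.13 + 101×1) = 0.0283 mA.
I_C = β·I_B = 100×0.0283 = 2.83 mA, and I_E = (β+1)I_B = 2.85 mA.
V_CE = V_CC − I_C·R_C − I_E·R_E = 17 − 2.83×0.68 − 2.85×1 = 12.2 V.
V_CE = 12.2 V > 0.2 V confirms active-region operation.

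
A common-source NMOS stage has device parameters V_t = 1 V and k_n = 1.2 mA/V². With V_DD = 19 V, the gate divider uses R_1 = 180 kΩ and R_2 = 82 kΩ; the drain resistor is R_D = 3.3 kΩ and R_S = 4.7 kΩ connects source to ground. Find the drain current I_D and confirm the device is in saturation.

I_D ≈ 0.81 mA

V_G = V_DD·R_2/(R_1+R_2) = 19×82/262 = 5.95 V.
Assume saturation: I_D = (k_n/2)(V_GS − V_t)² with V_GS = V_G − I_D·R_S = 5.95 − 4.7·I_D.
Substituting gives 13.3·I_D² − 28.9·I_D + 14.7 = 0, with roots I_D = 0.806 or 1.37 mA.
The root I_D = 1.37 mA gives V_GS = -0.514 V ≤ V_t, so take I_D = 0.806 mA.
Then V_GS = 2.16 V and V_DS = V_DD − I_D(R_D+R_S) = 19 − 0.806×8 = 12.6 V.
Saturation requires V_DS ≥ V_GS − V_t = 1.16 V; 12.6 ≥ 1.16 ✓.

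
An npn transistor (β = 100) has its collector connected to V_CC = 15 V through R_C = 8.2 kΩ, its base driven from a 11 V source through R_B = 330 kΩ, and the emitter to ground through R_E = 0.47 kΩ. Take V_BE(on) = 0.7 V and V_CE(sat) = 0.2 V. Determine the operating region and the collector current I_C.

saturation; I_C ≈ 1.7 mA

Assume active: I_B = (11 − 0.7)/(330 + 101×0.47) = 0.0273 mA, I_C = β·I_B = 2.73 mA.
Then V_CE = 15 − 2.73×8.2 − 2.76×0.47 = -8.67 V < 0.2 V — the active assumption fails.
Re-solve with V_CE = 0.2 V. KCL at the emitter: V_E/R_E = (V_BB−0.7−V_E)/R_B + (V_CC−0.2−V_E)/R_C, giving V_E = 0.815 V.
I_C = (V_CC − 0.2 − V_E)/R_C = (14.8 − 0.815)/8.2 = 1.71 mA.
Check: I_B = (10.3 − 0.815)/330 = 0.0287 mA, and β·I_B = 2.87 mA > I_C, confirming saturation.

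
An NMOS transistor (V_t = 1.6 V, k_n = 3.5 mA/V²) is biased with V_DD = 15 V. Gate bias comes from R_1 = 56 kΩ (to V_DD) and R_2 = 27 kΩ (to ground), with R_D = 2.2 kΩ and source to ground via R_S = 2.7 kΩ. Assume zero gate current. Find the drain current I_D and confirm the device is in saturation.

I_D ≈ 0.94 mA

V_G = V_DD·R_2/(R_1+R_2) = 15×27/83 = 4.88 V.
Assume saturation: I_D = (k_n/2)(V_GS − V_t)² with V_GS = V_G − I_D·R_S = 4.88 − 2.7·I_D.
Substituting gives 12.8·I_D² − 32·I_D + 18.8 = 0, with roots I_D = 0.943 or 1.56 mA.
The root I_D = 1.56 mA gives V_GS = 0.654 V ≤ V_t, so take I_D = 0.943 mA.
Then V_GS = 2.33 V and V_DS = V_DD − I_D(R_D+R_S) = 15 − 0.943×4.9 = 10.4 V.
Saturation requires V_DS ≥ V_GS − V_t = 0.734 V; 10.4 ≥ 0.734 ✓.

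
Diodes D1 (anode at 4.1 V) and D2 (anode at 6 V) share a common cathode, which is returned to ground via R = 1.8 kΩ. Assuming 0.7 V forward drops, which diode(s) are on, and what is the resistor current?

Assume both conduct. Then node N would need to be at both 4.1−0.7 = 3.4 V and 6−0.7 = 5.3 V, which is impossible.
Assume only D2 conducts: V_N = 6 − 0.7 = 5.3 V, so I_R = 5.3/1.8 = 2.94 mA.
Check D1: its anode-to-cathode voltage is 4.1 − 5.3 = -1.2 V < 0.7 V, so it is off. The assumption is consistent.

Only D2 conducts; I_R ≈ 2.9 mA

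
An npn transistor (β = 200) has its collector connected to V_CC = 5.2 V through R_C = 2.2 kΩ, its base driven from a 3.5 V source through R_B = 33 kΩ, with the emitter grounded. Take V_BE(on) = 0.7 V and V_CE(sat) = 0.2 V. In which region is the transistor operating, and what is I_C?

Assume active: I_B = (3.5 − 0.7)/33 = 0.0848 mA, giving I_C = β·I_B = 17 mA.
But then V_CE = 5.2 − 17×2.2 = -32.1 V < V_CE(sat) = 0.2 V — impossible in the active region.
So the transistor is saturated. With V_CE = 0.2 V, I_C = (V_CC − 0.2)/R_C = 5/2.2 = 2.27 mA.
Check: β·I_B = 17 mA > I_C = 2.27 mA, confirming saturation.

saturation; I_C ≈ 2.3 mA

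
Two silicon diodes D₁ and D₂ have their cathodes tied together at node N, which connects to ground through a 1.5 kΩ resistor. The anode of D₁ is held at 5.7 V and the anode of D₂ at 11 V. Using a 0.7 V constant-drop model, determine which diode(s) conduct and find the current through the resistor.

Assume both conduct. Then node N would need to be at both 5.7−0.7 = 5 V and 11−0.7 = 10.3 V, which is impossible.
Assume only D₂ conducts: V_N = 11 − 0.7 = 10.3 V, so I_R = 10.3/1.5 = 6.87 mA.
Check D₁: its anode-to-cathode voltage is 5.7 − 10.3 = -4.6 V < 0.7 V, so it is off. The assumption is consistent.

Only D₂ conducts; I_R ≈ 6.9 mA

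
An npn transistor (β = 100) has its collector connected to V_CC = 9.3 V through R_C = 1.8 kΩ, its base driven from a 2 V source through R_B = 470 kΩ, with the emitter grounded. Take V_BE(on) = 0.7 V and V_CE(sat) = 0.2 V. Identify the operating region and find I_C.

Assume active. Base-emitter loop: I_B = (V_BB − V_BE)/R_B = (2 − 0.7)/470 = 0.00277 mA.
I_C = β·I_B = 100×0.00277 = 0.277 mA.
V_CE = V_CC − I_C·R_C = 9.3 − 0.277×1.8 = 8.8 V > V_CE(sat), so the active-region assumption holds.

active; I_C ≈ 0.28 mA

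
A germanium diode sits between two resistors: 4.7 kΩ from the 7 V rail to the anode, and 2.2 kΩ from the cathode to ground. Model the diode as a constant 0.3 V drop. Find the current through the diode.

I ≈ 0.97 mA

The two resistors are in series with the diode, so KVL gives 7 = I·4.7 + 0.3 + I·2.2.
I = (7 − 0.3) / (4.7 + 2.2) kΩ = 6.7 / 6.9 = 0.971 mA.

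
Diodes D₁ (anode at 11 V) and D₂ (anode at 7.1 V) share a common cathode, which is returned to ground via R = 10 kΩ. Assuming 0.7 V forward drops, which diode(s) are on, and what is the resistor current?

Assume both conduct. Then node N would need to be at both 11−0.7 = 10.3 V and 7.1−0.7 = 6.4 V, which is impossible.
Assume only D₁ conducts: V_N = 11 − 0.7 = 10.3 V, so I_R = 10.3/10 = 1.03 mA.
Check D₂: its anode-to-cathode voltage is 7.1 − 10.3 = -3.2 V < 0.7 V, so it is off. The assumption is consistent.

Only D₁ conducts; I_R ≈ 1 mA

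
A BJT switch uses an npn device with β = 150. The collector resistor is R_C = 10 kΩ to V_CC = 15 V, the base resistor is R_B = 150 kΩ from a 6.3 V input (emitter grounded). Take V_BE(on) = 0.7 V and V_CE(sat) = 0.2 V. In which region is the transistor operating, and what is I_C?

Assume active: I_B = (6.3 − 0.7)/150 = 0.0373 mA, giving I_C = β·I_B = 5.6 mA.
But then V_CE = 15 − 5.6×10 = -41 V < V_CE(sat) = 0.2 V — impossible in the active region.
So the transistor is saturated. With V_CE = 0.2 V, I_C = (V_CC − 0.2)/R_C = 14.8/10 = 1.48 mA.
Check: β·I_B = 5.6 mA > I_C = 1.48 mA, confirming saturation.

saturation; I_C ≈ 1.5 mA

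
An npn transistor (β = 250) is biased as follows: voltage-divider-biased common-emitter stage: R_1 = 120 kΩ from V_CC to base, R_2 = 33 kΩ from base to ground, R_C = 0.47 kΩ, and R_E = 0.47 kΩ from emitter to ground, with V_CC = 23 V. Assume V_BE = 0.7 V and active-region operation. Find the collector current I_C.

Thevenize the base divider: V_Th = V_CC·R_2/(R_1+R_2) = 23×33/153 = 4.96 V, R_Th = R_1‖R_2 = 25.9 kΩ.
Base-emitter loop: V_Th = I_B·R_Th + V_BE + (β+1)I_B·R_E, so I_B = (4.96 − 0.7) / (25.9 + 251×0.47) = 0.0296 mA.
I_C = β·I_B = 250×0.0296 = 7.4 mA, and I_E = (β+1)I_B = 7.43 mA.
V_CE = V_CC − I_C·R_C − I_E·R_E = 23 − 7.4×0.47 − 7.43×0.47 = 16 V.
V_CE = 16 V > 0.2 V confirms active-region operation.

I_C ≈ 7.4 mA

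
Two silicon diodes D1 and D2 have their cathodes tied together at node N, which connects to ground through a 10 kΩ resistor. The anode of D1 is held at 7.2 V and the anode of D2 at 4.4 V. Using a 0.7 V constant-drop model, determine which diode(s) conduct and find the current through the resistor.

Only D1 conducts; I_R ≈ 0.65 mA

Assume both conduct. Then node N would need to be at both 7.2−0.7 = 6.5 V and 4.4−0.7 = 3.7 V, which is impossible.
Assume only D1 conducts: V_N = 7.2 − 0.7 = 6.5 V, so I_R = 6.5/10 = 0.65 mA.
Check D2: its anode-to-cathode voltage is 4.4 − 6.5 = -2.1 V < 0.7 V, so it is off. The assumption is consistent.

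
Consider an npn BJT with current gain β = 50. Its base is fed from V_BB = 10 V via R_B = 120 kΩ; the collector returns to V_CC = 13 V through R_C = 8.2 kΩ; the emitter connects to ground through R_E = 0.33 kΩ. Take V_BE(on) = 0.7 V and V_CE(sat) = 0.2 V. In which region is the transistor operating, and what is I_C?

Assume active: I_B = (10 − 0.7)/(120 + 51×0.33) = 0.068 mA, I_C = β·I_B = 3.4 mA.
Then V_CE = 13 − 3.4×8.2 − 3.47×0.33 = -16 V < 0.2 V — the active assumption fails.
Re-solve with V_CE = 0.2 V. KCL at the emitter: V_E/R_E = (V_BB−0.7−V_E)/R_B + (V_CC−0.2−V_E)/R_C, giving V_E = 0.518 V.
I_C = (V_CC − 0.2 − V_E)/R_C = (12.8 − 0.518)/8.2 = 1.5 mA.
Check: I_B = (9.3 − 0.518)/120 = 0.0732 mA, and β·I_B = 3.66 mA > I_C, confirming saturation.

saturation; I_C ≈ 1.5 mA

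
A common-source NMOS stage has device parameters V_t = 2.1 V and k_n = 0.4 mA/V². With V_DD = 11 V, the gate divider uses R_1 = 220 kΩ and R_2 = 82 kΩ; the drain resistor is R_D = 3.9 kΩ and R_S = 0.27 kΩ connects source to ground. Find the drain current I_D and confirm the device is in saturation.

V_G = V_DD·R_2/(R_1+R_2) = 11×82/302 = 2.99 V.
Assume saturation: I_D = (k_n/2)(V_GS − V_t)² with V_GS = V_G − I_D·R_S = 2.99 − 0.27·I_D.
Substituting gives 0.0146·I_D² − 1.1·I_D + 0.157 = 0, with roots I_D = 0.144 or 75 mA.
The root I_D = 75 mA gives V_GS = -17.3 V ≤ V_t, so take I_D = 0.144 mA.
Then V_GS = 2.95 V and V_DS = V_DD − I_D(R_D+R_S) = 11 − 0.144×4.17 = 10.4 V.
Saturation requires V_DS ≥ V_GS − V_t = 0.848 V; 10.4 ≥ 0.848 ✓.

I_D ≈ 0.14 mA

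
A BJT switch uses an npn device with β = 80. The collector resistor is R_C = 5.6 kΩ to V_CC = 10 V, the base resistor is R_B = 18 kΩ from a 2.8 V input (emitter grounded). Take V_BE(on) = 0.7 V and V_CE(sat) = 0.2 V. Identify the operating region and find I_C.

Assume active: I_B = (2.8 − 0.7)/18 = 0.117 mA, giving I_C = β·I_B = 9.33 mA.
But then V_CE = 10 − 9.33×5.6 = -42.3 V < V_CE(sat) = 0.2 V — impossible in the active region.
So the transistor is saturated. With V_CE = 0.2 V, I_C = (V_CC − 0.2)/R_C = 9.8/5.6 = 1.75 mA.
Check: β·I_B = 9.33 mA > I_C = 1.75 mA, confirming saturation.

saturation; I_C ≈ 1.8 mA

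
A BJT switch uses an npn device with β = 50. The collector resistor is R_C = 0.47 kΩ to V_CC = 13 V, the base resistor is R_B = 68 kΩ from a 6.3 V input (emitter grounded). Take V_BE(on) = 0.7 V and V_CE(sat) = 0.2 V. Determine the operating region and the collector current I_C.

Assume active. Base-emitter loop: I_B = (V_BB − V_BE)/R_B = (6.3 − 0.7)/68 = 0.0824 mA.
I_C = β·I_B = 50×0.0824 = 4.12 mA.
V_CE = V_CC − I_C·R_C = 13 − 4.12×0.47 = 11.1 V > V_CE(sat), so the active-region assumption holds.

active; I_C ≈ 4.1 mA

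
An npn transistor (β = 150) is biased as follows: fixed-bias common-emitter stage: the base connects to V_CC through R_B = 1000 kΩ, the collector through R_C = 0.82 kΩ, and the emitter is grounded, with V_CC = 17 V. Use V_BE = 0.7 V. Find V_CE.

Base loop: V_CC = I_B·R_B + V_BE, so I_B = (17 − 0.7)/1000 kΩ = 0.0163 mA.
In the active region I_C = β·I_B = 150 × 0.0163 = 2.45 mA.
Collector loop: V_CE = V_CC − I_C·R_C = 17 − 2.45×0.82 = 15 V.
Since V_CE = 15 V > V_CE(sat) ≈ 0.2 V, the transistor is in the active region as assumed.

V_CE ≈ 15 V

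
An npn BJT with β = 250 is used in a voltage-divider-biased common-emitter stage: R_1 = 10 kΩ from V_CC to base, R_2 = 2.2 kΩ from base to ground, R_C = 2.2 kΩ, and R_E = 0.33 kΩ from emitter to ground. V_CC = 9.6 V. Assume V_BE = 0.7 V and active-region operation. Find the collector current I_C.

I_C ≈ 3 mA

Thevenize the base divider: V_Th = V_CC·R_2/(R_1+R_2) = 9.6×2.2/12.2 = 1.73 V, R_Th = R_1‖R_2 = 1.8 kΩ.
Base-emitter loop: V_Th = I_B·R_Th + V_BE + (β+1)I_B·R_E, so I_B = (1.73 − 0.7) / (1.8 + 251×0.33) = 0.0122 mA.
I_C = β·I_B = 250×0.0122 = 3.05 mA, and I_E = (β+1)I_B = 3.06 mA.
V_CE = V_CC − I_C·R_C − I_E·R_E = 9.6 − 3.05×2.2 − 3.06×0.33 = 1.89 V.
V_CE = 1.89 V > 0.2 V confirms active-region operation.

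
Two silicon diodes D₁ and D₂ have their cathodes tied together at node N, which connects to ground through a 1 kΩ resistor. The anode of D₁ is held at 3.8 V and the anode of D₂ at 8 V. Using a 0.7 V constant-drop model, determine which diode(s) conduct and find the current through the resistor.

Assume both conduct. Then node N would need to be at both 3.8−0.7 = 3.1 V and 8−0.7 = 7.3 V, which is impossible.
Assume only D₂ conducts: V_N = 8 − 0.7 = 7.3 V, so I_R = 7.3/1 = 7.3 mA.
Check D₁: its anode-to-cathode voltage is 3.8 − 7.3 = -3.5 V < 0.7 V, so it is off. The assumption is consistent.

Only D₂ conducts; I_R ≈ 7.3 mA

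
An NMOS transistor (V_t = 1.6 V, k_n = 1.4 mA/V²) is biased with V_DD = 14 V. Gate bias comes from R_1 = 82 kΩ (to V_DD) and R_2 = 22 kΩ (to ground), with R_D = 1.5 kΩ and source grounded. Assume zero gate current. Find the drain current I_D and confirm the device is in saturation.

I_D ≈ 1.3 mA

V_G = V_DD·R_2/(R_1+R_2) = 14×22/104 = 2.96 V. With the source grounded, V_GS = V_G = 2.96 V.
Assume saturation: I_D = (k_n/2)(V_GS − V_t)² = (1.4/2)×(2.96 − 1.6)² = 0.7×1.36² = 1.3 mA.
V_DS = V_DD − I_D·R_D = 14 − 1.3×1.5 = 12.1 V.
Saturation requires V_DS ≥ V_GS − V_t = 1.36 V; 12.1 ≥ 1.36 ✓.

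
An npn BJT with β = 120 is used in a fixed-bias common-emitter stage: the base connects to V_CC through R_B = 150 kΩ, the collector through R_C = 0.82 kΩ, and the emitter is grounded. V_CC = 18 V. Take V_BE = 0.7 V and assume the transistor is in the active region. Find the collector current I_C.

Base loop: V_CC = I_B·R_B + V_BE, so I_B = (18 − 0.7)/150 kΩ = 0.115 mA.
In the active region I_C = β·I_B = 120 × 0.115 = 13.8 mA.
Collector loop: V_CE = V_CC − I_C·R_C = 18 − 13.8×0.82 = 6.65 V.
Since V_CE = 6.65 V > V_CE(sat) ≈ 0.2 V, the transistor is in the active region as assumed.

I_C ≈ 14 mA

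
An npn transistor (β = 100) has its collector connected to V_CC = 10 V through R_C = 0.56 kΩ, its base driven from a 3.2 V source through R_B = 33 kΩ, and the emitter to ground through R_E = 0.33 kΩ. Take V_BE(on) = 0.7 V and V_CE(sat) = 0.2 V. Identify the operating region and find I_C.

active; I_C ≈ 3.8 mA

Assume active. Base-emitter loop: I_B = (V_BB − V_BE)/(R_B + (β+1)R_E) = (3.2 − 0.7)/(33 + 101×0.33) = 0.0377 mA.
I_C = β·I_B = 100×0.0377 = 3.77 mA.
V_CE = V_CC − I_C·R_C − I_E·R_E = 10 − 3.77×0.56 − 3.81×0.33 = 6.63 V > V_CE(sat), so the active-region assumption holds.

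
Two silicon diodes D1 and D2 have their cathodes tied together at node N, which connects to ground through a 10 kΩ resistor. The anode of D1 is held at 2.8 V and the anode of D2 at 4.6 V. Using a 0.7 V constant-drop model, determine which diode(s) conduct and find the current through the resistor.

Only D2 conducts; I_R ≈ 0.39 mA

Assume both conduct. Then node N would need to be at both 2.8−0.7 = 2.1 V and 4.6−0.7 = 3.9 V, which is impossible.
Assume only D2 conducts: V_N = 4.6 − 0.7 = 3.9 V, so I_R = 3.9/10 = 0.39 mA.
Check D1: its anode-to-cathode voltage is 2.8 − 3.9 = -1.1 V < 0.7 V, so it is off. The assumption is consistent.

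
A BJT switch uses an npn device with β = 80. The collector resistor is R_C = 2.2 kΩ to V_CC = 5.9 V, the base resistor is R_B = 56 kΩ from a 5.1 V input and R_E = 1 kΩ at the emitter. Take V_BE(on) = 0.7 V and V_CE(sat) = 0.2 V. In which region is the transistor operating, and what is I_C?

saturation; I_C ≈ 1.8 mA

Assume active: I_B = (5.1 − 0.7)/(56 + 81×1) = 0.0321 mA, I_C = β·I_B = 2.57 mA.
Then V_CE = 5.9 − 2.57×2.2 − 2.6×1 = -2.35 V < 0.2 V — the active assumption fails.
Re-solve with V_CE = 0.2 V. KCL at the emitter: V_E/R_E = (V_BB−0.7−V_E)/R_B + (V_CC−0.2−V_E)/R_C, giving V_E = 1.81 V.
I_C = (V_CC − 0.2 − V_E)/R_C = (5.7 − 1.81)/2.2 = 1.77 mA.
Check: I_B = (4.4 − 1.81)/56 = 0.0462 mA, and β·I_B = 3.7 mA > I_C, confirming saturation.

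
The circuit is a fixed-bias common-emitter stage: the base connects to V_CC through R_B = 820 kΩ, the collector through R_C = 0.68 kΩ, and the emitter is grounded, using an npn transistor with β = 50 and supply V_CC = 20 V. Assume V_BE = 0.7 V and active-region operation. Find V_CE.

V_CE ≈ 19 V

Base loop: V_CC = I_B·R_B + V_BE, so I_B = (20 − 0.7)/820 kΩ = 0.0235 mA.
In the active region I_C = β·I_B = 50 × 0.0235 = 1.18 mA.
Collector loop: V_CE = V_CC − I_C·R_C = 20 − 1.18×0.68 = 19.2 V.
Since V_CE = 19.2 V > V_CE(sat) ≈ 0.2 V, the transistor is in the active region as assumed.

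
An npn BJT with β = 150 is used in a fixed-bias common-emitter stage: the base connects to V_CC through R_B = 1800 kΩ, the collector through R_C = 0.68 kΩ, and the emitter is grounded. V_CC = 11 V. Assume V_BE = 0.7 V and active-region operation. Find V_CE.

Base loop: V_CC = I_B·R_B + V_BE, so I_B = (11 − 0.7)/1800 kΩ = 0.00572 mA.
In the active region I_C = β·I_B = 150 × 0.00572 = 0.858 mA.
Collector loop: V_CE = V_CC − I_C·R_C = 11 − 0.858×0.68 = 10.4 V.
Since V_CE = 10.4 V > V_CE(sat) ≈ 0.2 V, the transistor is in the active region as assumed.

V_CE ≈ 10 V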